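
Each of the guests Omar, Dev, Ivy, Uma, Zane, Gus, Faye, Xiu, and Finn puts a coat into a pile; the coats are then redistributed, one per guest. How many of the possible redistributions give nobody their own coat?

133496

Count assignments avoiding every fixed point. For any j of the 9 guests fixed to their own coat, the other 9−j can be arranged in (9−j)! ways.
By inclusion–exclusion this is Σ_{j=0}^{9} (−1)^j C(9,j)·(9−j)!.
Computing: 362880 − 362880 + 181440 − 60480 + 15120 − 3024 + 504 − 72 + 9 − 1 = 133496.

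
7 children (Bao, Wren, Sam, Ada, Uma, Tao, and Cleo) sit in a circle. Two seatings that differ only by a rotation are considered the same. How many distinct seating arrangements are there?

720

Fix one person's seat to break rotational symmetry; the remaining 6 people can be arranged in (6)! = 720 ways.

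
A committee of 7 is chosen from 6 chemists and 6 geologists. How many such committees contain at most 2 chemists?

96

Split by how many chemists are chosen (0 through 2).
Sum: C(6,0)·C(6,7) + C(6,1)·C(6,6) + C(6,2)·C(6,5) = 0 + 6 + 90 = 96.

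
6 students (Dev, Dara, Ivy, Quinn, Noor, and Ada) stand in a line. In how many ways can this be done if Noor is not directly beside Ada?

There are 6! = 720 arrangements in all. If Noor and Ada are adjacent, merging them into one block gives 2·(5)! = 240 arrangements.
So 720 − 240 = 480 arrangements keep them apart.

480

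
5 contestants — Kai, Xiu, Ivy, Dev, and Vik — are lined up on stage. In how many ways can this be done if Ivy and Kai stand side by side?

Treat {Ivy, Kai} as a single unit. There are 4 units to order, and the pair itself can be ordered 2 ways.
So the count is 2·(4)! = 48.

48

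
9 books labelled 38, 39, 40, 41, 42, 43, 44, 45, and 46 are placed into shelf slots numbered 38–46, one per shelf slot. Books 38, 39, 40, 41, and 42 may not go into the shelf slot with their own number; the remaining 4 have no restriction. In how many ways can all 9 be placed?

205056

Let Aᵢ (for 38 ≤ i ≤ 42) be the placements that put book i in its forbidden shelf slot. Any j of these fix j positions, leaving (9−j)! ways to fill the rest, and there are C(5,j) ways to pick which j.
By inclusion–exclusion, the number of valid placements is Σ_{j=0}^{5} (−1)^j C(5,j)·(9−j)!.
Computing: 362880 − 201600 + 50400 − 7200 + 600 − 24 = 205056.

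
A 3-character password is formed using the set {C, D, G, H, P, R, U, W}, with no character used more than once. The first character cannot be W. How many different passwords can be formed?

294

The first character has 8−1 = 7 choices (anything except W).
The remaining 2 characters are filled from the other 7 symbols without repetition: 7 × 6 = 42.
Total: 7 × 42 = 294.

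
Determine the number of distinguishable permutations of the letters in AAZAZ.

The 5 letters of AAZAZ have repeats: A appearing 3 times and Z appearing twice.
So there are 5! / (3!·2!) = 10 distinguishable arrangements.

10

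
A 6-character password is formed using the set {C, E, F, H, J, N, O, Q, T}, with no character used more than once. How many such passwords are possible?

This is a permutation of 6 out of 9: P(9,6) = 9!/3!.
9 × 8 × 7 × 6 × 5 × 4 = 60480.

60480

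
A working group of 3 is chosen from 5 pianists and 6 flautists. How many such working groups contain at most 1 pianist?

Split by how many pianists are chosen (0 through 1).
Sum: C(5,0)·C(6,3) + C(5,1)·C(6,2) = 20 + 75 = 95.

95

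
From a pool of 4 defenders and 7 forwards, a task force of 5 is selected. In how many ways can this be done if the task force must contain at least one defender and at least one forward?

Total 5-person selections from all 11: C(11,5) = 462.
Selections missing a whole group: no defenders → C(7,5) = 21; no forwards → C(4,5) = 0.
Both groups omitted at once is impossible, so 462 − 21 = 441.

441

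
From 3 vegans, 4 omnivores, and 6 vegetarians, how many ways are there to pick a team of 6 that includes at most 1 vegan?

966

Split by how many vegans are chosen (0 through 1).
Sum: C(3,0)·C(10,6) + C(3,1)·C(10,5) = 210 + 756 = 966.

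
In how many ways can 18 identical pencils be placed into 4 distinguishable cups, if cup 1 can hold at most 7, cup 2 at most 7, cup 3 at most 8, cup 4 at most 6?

242

Without the upper bounds there are C(21,3) = 1330 ways to split 18 among 4 cups.
Subtract solutions that violate a single cap (substitute x_i' = x_i − (cap_i+1)): x_1 ≥ 8 gives C(13,3) = 286; x_2 ≥ 8 gives C(13,3) = 286; x_3 ≥ 9 gives C(12,3) = 220; x_4 ≥ 7 gives C(14,3) = 364. Together 1156.
Add back pairs where two caps are both exceeded: 10 + 4 + 20 + 4 + 20 + 10 = 68.
By inclusion–exclusion the count is 1330 − 1156 + 68 = 242.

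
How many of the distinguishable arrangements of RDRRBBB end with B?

Fix B in the last position and arrange the remaining 6 letters.
Those 6 letters have B appearing twice and R appearing 3 times, giving (6)!/(3!·2!) = 60.

60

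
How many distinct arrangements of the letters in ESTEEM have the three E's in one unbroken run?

24

Treat the 3 copies of E as a single block. The multiset to arrange is then {EEE, M, S, T}, 4 items in all.
All 4 items are distinct, so there are (4)! = 24 arrangements.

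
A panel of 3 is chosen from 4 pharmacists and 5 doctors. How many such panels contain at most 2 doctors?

74

Split by how many doctors are chosen (0 through 2).
Sum: C(5,0)·C(4,3) + C(5,1)·C(4,2) + C(5,2)·C(4,1) = 4 + 30 + 40 = 74.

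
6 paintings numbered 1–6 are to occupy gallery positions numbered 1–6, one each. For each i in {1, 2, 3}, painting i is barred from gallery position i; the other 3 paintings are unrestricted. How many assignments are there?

426

Let Aᵢ (for i ∈ {1, 2, 3}) be the placements that put painting i in its forbidden gallery position. Any j of these fix j positions, leaving (6−j)! ways to fill the rest, and there are C(3,j) ways to pick which j.
By inclusion–exclusion, the number of valid placements is Σ_{j=0}^{3} (−1)^j C(3,j)·(6−j)!.
Computing: 720 − 360 + 72 − 6 = 426.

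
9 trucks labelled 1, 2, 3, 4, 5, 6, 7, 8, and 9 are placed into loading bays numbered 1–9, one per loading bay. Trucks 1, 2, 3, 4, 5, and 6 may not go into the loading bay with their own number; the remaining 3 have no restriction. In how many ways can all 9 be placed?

183822

Let Aᵢ (for 1 ≤ i ≤ 6) be the placements that put truck i in its forbidden loading bay. Any j of these fix j positions, leaving (9−j)! ways to fill the rest, and there are C(6,j) ways to pick which j.
By inclusion–exclusion, the number of valid placements is Σ_{j=0}^{6} (−1)^j C(6,j)·(9−j)!.
Computing: 362880 − 241920 + 75600 − 14400 + 1800 − 144 + 6 = 183822.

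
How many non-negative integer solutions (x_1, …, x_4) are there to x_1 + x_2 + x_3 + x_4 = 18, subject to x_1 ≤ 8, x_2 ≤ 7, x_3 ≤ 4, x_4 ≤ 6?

109

By stars and bars, unrestricted non-negative solutions to x_1+…+x_4 = 18 number C(18+3,3) = 1330.
Subtract solutions that violate a single cap (substitute x_i' = x_i − (cap_i+1)): x_1 ≥ 9 gives C(12,3) = 220; x_2 ≥ 8 gives C(13,3) = 286; x_3 ≥ 5 gives C(16,3) = 560; x_4 ≥ 7 gives C(14,3) = 364. Together 1430.
Add back pairs where two caps are both exceeded: 4 + 35 + 10 + 56 + 20 + 84 = 209.
By inclusion–exclusion the count is 1330 − 1430 + 209 = 109.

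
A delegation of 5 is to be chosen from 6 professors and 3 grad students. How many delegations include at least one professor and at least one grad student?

Total 5-person selections from all 9: C(9,5) = 126.
Selections missing a whole group: no professors → C(3,5) = 0; no grad students → C(6,5) = 6.
Both groups omitted at once is impossible, so 126 − 6 = 120.

120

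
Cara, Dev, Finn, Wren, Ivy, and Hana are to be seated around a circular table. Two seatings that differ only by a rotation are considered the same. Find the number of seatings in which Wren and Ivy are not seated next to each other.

Without the restriction there are (5)! = 120 seatings.
Seatings with Wren beside Ivy: treat them as a block with 2 internal orders, giving 2 × (4)! = 48.
Subtracting, 120 − 48 = 72.

72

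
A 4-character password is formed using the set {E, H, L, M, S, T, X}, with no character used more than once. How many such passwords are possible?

840

With no repetition, fill the 4 characters in order: 7 choices, then 6, down to 4.
7 × 6 × 5 × 4 = 840.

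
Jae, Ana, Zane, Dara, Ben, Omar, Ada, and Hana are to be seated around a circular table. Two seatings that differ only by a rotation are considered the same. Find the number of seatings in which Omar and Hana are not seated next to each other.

3600

All circular seatings of 8 people number (7)! = 5040.
Those with Omar next to Hana: fuse the pair into one unit and seat 7 units around a circle — 2·(6)! = 1440.
Subtracting, 5040 − 1440 = 3600.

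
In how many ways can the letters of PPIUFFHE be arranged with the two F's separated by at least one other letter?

7560

Total arrangements of PPIUFFHE: 8!/(2!·2!) = 10080.
If the two F's are adjacent, glue them into one block, leaving 7 items to arrange: (7)!/(2!) = 2520 ways.
Hence 10080 − 2520 = 7560.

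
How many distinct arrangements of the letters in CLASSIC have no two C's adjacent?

900

There are 7!/(2!·2!) = 1260 arrangements of CLASSIC in total.
Arrangements with the C's together: treat CC as one letter, giving (6)!/(2!) = 360.
Subtracting, 1260 − 360 = 900 arrangements keep the C's apart.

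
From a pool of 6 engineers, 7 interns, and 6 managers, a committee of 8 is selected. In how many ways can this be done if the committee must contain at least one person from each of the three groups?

Unrestricted: C(19,8) = 75582 ways to pick any 8 of the 19.
Selections missing a whole group: no engineers → C(13,8) = 1287; no interns → C(12,8) = 495; no managers → C(13,8) = 1287.
Add back selections omitting two groups (i.e. drawn from a single group): C(6,8) + C(7,8) + C(6,8) = 0.
By inclusion–exclusion: 75582 − 3069 + 0 = 72513.

72513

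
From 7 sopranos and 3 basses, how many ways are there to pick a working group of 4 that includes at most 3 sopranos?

175

Split by how many sopranos are chosen (0 through 3).
Sum: C(7,0)·C(3,4) + C(7,1)·C(3,3) + C(7,2)·C(3,2) + C(7,3)·C(3,1) = 0 + 7 + 63 + 105 = 175.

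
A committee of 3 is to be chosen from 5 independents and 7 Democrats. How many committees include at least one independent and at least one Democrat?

175

Total 3-person selections from all 12: C(12,3) = 220.
Selections missing a whole group: no independents → C(7,3) = 35; no Democrats → C(5,3) = 10.
Both groups omitted at once is impossible, so 220 − 45 = 175.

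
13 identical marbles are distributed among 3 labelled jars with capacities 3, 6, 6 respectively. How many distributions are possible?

6

Without the upper bounds there are C(15,2) = 105 ways to split 13 among 3 jars.
Subtract solutions that violate a single cap (substitute x_i' = x_i − (cap_i+1)): x_1 ≥ 4 gives C(11,2) = 55; x_2 ≥ 7 gives C(8,2) = 28; x_3 ≥ 7 gives C(8,2) = 28. Together 111.
Add back pairs where two caps are both exceeded: 6 + 6 + 0 = 12.
By inclusion–exclusion the count is 105 − 111 + 12 = 6.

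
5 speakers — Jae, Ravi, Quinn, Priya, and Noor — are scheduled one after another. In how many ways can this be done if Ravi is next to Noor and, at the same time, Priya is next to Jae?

24

Treat {Ravi,Noor} as one block (2 orders) and {Priya,Jae} as another (2 orders).
That leaves 3 units to arrange: 2 × 2 × 3! = 4 × 6 = 24.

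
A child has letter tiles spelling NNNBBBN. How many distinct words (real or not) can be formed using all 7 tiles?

The 7 letters of NNNBBBN have repeats: B appearing 3 times and N appearing 4 times.
The number of distinct arrangements is 7!/(4!·3!) = 5040/144 = 35.

35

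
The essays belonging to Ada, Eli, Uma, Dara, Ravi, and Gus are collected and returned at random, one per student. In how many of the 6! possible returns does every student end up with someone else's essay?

Let Aᵢ be the assignments in which student i gets their own essay. We want the size of the complement of A₁∪…∪A_6.
By inclusion–exclusion this is Σ_{j=0}^{6} (−1)^j C(6,j)·(6−j)!.
Computing: 720 − 720 + 360 − 120 + 30 − 6 + 1 = 265.

265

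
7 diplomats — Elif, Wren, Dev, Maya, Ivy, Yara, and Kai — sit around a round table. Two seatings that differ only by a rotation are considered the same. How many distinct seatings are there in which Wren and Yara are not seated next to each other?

Without the restriction there are (6)! = 720 seatings.
Those with Wren next to Yara: fuse the pair into one unit and seat 6 units around a circle — 2·(5)! = 240.
Subtracting, 720 − 240 = 480.

480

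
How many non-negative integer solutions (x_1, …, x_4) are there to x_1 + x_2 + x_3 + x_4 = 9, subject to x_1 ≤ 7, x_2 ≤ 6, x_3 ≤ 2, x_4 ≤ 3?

Ignoring the caps, the number of non-negative solutions to x_1+…+x_4 = 9 is C(12,3) = 220.
Subtract solutions that violate a single cap (substitute x_i' = x_i − (cap_i+1)): x_1 ≥ 8 gives C(4,3) = 4; x_2 ≥ 7 gives C(5,3) = 10; x_3 ≥ 3 gives C(9,3) = 84; x_4 ≥ 4 gives C(8,3) = 56. Together 154.
Add back pairs where two caps are both exceeded: 0 + 0 + 0 + 0 + 0 + 10 = 10.
By inclusion–exclusion the count is 220 − 154 + 10 = 76.

76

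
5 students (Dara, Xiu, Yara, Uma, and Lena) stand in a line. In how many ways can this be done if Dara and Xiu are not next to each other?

There are 5! = 120 arrangements in all. If Dara and Xiu are adjacent, merging them into one block gives 2·(4)! = 48 arrangements.
So 120 − 48 = 72 arrangements keep them apart.

72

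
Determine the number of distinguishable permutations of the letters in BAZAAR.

Letter multiplicities in BAZAAR: A×3, B×1, R×1, Z×1.
The number of distinct arrangements is 6!/(3!) = 720/6 = 120.

120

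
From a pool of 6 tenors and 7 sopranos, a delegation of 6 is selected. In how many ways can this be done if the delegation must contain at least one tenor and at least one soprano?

1708

With no constraint there are C(13,6) = 1716 possible selections.
Subtract selections that omit an entire group: no tenors → C(7,6) = 7; no sopranos → C(6,6) = 1.
Both groups omitted at once is impossible, so 1716 − 8 = 1708.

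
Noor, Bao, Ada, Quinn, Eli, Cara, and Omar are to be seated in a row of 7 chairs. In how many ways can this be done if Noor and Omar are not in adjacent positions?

There are 7! = 5040 arrangements in all. If Noor and Omar are adjacent, merging them into one block gives 2·(6)! = 1440 arrangements.
Complementary counting: 5040 − 1440 = 3600.

3600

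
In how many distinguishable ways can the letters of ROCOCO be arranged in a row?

Letter multiplicities in ROCOCO: C×2, O×3, R×1.
The number of distinct arrangements is 6!/(3!·2!) = 720/12 = 60.

60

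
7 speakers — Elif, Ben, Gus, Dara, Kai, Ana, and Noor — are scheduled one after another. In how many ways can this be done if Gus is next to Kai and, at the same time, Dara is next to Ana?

Treat {Gus,Kai} as one block (2 orders) and {Dara,Ana} as another (2 orders).
That leaves 5 units to arrange: 2 × 2 × 5! = 4 × 120 = 480.

480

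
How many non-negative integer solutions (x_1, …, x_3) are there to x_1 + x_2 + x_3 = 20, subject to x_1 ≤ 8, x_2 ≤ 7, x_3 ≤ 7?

6

Ignoring the caps, the number of non-negative solutions to x_1+…+x_3 = 20 is C(22,2) = 231.
Subtract solutions that violate a single cap (substitute x_i' = x_i − (cap_i+1)): x_1 ≥ 9 gives C(13,2) = 78; x_2 ≥ 8 gives C(14,2) = 91; x_3 ≥ 8 gives C(14,2) = 91. Together 260.
Add back pairs where two caps are both exceeded: 10 + 10 + 15 = 35.
By inclusion–exclusion the count is 231 − 260 + 35 = 6.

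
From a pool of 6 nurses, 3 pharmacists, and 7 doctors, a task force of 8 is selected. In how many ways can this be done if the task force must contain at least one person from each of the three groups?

Unrestricted: C(16,8) = 12870 ways to pick any 8 of the 16.
Subtract selections that omit an entire group: no nurses → C(10,8) = 45; no pharmacists → C(13,8) = 1287; no doctors → C(9,8) = 9.
Add back selections omitting two groups (i.e. drawn from a single group): C(6,8) + C(3,8) + C(7,8) = 0.
By inclusion–exclusion: 12870 − 1341 + 0 = 11529.

11529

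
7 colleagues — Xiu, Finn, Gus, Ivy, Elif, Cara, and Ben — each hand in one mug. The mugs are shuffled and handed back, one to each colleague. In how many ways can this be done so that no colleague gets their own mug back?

1854

This is the derangement count D_7: permutations of 7 items with no fixed point.
By inclusion–exclusion this is Σ_{j=0}^{7} (−1)^j C(7,j)·(7−j)!.
Computing: 5040 − 5040 + 2520 − 840 + 210 − 42 + 7 − 1 = 1854.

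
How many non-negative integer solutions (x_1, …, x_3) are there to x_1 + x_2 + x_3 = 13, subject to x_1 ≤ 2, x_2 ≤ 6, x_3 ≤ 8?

9

By stars and bars, unrestricted non-negative solutions to x_1+…+x_3 = 13 number C(13+2,2) = 105.
Subtract solutions that violate a single cap (substitute x_i' = x_i − (cap_i+1)): x_1 ≥ 3 gives C(12,2) = 66; x_2 ≥ 7 gives C(8,2) = 28; x_3 ≥ 9 gives C(6,2) = 15. Together 109.
Add back pairs where two caps are both exceeded: 10 + 3 + 0 = 13.
By inclusion–exclusion the count is 105 − 109 + 13 = 9.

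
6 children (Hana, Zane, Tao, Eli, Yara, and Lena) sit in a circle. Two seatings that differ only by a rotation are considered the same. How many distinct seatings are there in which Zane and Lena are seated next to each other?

48

Glue Zane and Lena into a block (2 internal orders). Seating 5 units around a circle gives (4)! arrangements.
So 2 × (4)! = 2 × 24 = 48.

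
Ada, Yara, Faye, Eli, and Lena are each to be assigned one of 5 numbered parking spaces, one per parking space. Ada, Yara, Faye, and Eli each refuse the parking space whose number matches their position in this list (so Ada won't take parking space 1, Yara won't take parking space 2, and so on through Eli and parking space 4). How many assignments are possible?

Let Aᵢ (for 1 ≤ i ≤ 4) be the placements that put person i in their forbidden parking space. Any j of these fix j positions, leaving (5−j)! ways to fill the rest, and there are C(4,j) ways to pick which j.
By inclusion–exclusion, the number of valid placements is Σ_{j=0}^{4} (−1)^j C(4,j)·(5−j)!.
Computing: 120 − 96 + 36 − 8 + 1 = 53.

53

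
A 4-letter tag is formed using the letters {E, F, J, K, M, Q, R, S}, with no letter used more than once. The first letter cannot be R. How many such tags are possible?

The first letter has 8−1 = 7 choices (anything except R).
The remaining 3 letters are filled from the other 7 symbols without repetition: 7 × 6 × 5 = 210.
Total: 7 × 210 = 1470.

1470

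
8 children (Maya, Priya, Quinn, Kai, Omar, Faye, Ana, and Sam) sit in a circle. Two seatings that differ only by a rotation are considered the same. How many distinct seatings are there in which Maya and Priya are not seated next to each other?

3600

Without the restriction there are (7)! = 5040 seatings.
Seatings with Maya beside Priya: treat them as a block with 2 internal orders, giving 2 × (6)! = 1440.
Subtracting, 5040 − 1440 = 3600.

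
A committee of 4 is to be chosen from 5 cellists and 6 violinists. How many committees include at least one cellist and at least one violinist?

310

Total 4-person selections from all 11: C(11,4) = 330.
Selections missing a whole group: no cellists → C(6,4) = 15; no violinists → C(5,4) = 5.
Both groups omitted at once is impossible, so 330 − 20 = 310.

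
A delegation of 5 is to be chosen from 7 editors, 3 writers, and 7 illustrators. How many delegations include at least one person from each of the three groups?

Total 5-person selections from all 17: C(17,5) = 6188.
Selections missing a whole group: no editors → C(10,5) = 252; no writers → C(14,5) = 2002; no illustrators → C(10,5) = 252.
Add back selections omitting two groups (i.e. drawn from a single group): C(7,5) + C(3,5) + C(7,5) = 42.
By inclusion–exclusion: 6188 − 2506 + 42 = 3724.

3724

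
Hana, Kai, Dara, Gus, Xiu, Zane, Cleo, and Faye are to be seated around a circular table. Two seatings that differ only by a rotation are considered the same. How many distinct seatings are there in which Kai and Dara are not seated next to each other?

Without the restriction there are (7)! = 5040 seatings.
Those with Kai next to Dara: fuse the pair into one unit and seat 7 units around a circle — 2·(6)! = 1440.
Subtracting, 5040 − 1440 = 3600.

3600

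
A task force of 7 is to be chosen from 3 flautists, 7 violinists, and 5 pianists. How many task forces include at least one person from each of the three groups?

5516

Unrestricted: C(15,7) = 6435 ways to pick any 7 of the 15.
Selections missing a whole group: no flautists → C(12,7) = 792; no violinists → C(8,7) = 8; no pianists → C(10,7) = 120.
Add back selections omitting two groups (i.e. drawn from a single group): C(3,7) + C(7,7) + C(5,7) = 1.
By inclusion–exclusion: 6435 − 920 + 1 = 5516.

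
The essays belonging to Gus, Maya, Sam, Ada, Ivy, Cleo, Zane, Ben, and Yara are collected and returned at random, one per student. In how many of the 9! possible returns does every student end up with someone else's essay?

133496

Count assignments avoiding every fixed point. For any j of the 9 students fixed to their own essay, the other 9−j can be arranged in (9−j)! ways.
By inclusion–exclusion this is Σ_{j=0}^{9} (−1)^j C(9,j)·(9−j)!.
Computing: 362880 − 362880 + 181440 − 60480 + 15120 − 3024 + 504 − 72 + 9 − 1 = 133496.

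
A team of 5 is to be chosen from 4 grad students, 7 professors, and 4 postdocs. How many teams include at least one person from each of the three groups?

2044

Total 5-person selections from all 15: C(15,5) = 3003.
Subtract selections that omit an entire group: no grad students → C(11,5) = 462; no professors → C(8,5) = 56; no postdocs → C(11,5) = 462.
Add back selections omitting two groups (i.e. drawn from a single group): C(4,5) + C(7,5) + C(4,5) = 21.
By inclusion–exclusion: 3003 − 980 + 21 = 2044.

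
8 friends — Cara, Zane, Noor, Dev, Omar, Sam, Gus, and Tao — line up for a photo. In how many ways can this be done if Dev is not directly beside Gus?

30240

There are 8! = 40320 arrangements in all. If Dev and Gus are adjacent, merging them into one block gives 2·(7)! = 10080 arrangements.
So 40320 − 10080 = 30240 arrangements keep them apart.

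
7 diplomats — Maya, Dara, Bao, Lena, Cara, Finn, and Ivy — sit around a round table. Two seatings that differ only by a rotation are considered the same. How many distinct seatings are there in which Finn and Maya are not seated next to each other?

480

All circular seatings of 7 people number (6)! = 720.
Those with Finn next to Maya: fuse the pair into one unit and seat 6 units around a circle — 2·(5)! = 240.
Subtracting, 720 − 240 = 480.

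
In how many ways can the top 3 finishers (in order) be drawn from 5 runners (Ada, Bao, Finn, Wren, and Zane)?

60

This is an ordered selection of 3 from 5: P(5,3).
That gives 5 × 4 × 3 = 60.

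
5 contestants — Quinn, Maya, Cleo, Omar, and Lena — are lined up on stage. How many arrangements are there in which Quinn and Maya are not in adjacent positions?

Of the 5! = 120 arrangements, those with Quinn and Maya adjacent number 2 × 4! = 48 (treat the pair as a block with 2 internal orders).
Complementary counting: 120 − 48 = 72.

72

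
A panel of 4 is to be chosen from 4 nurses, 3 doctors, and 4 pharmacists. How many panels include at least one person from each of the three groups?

192

Unrestricted: C(11,4) = 330 ways to pick any 4 of the 11.
Selections missing a whole group: no nurses → C(7,4) = 35; no doctors → C(8,4) = 70; no pharmacists → C(7,4) = 35.
Add back selections omitting two groups (i.e. drawn from a single group): C(4,4) + C(3,4) + C(4,4) = 2.
By inclusion–exclusion: 330 − 140 + 2 = 192.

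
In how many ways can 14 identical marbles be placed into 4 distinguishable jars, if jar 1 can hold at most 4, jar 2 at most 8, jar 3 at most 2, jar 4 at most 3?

By stars and bars, unrestricted non-negative solutions to x_1+…+x_4 = 14 number C(14+3,3) = 680.
Subtract solutions that violate a single cap (substitute x_i' = x_i − (cap_i+1)): x_1 ≥ 5 gives C(12,3) = 220; x_2 ≥ 9 gives C(8,3) = 56; x_3 ≥ 3 gives C(14,3) = 364; x_4 ≥ 4 gives C(13,3) = 286. Together 926.
Add back pairs where two caps are both exceeded: 1 + 84 + 56 + 10 + 4 + 120 = 275.
Subtract triples: 0 + 0 + 10 + 0 = 10.
By inclusion–exclusion the count is 680 − 926 + 275 − 10 = 19.

19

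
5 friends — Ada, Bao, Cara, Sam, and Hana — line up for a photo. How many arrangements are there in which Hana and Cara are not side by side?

Of the 5! = 120 arrangements, those with Hana and Cara adjacent number 2 × 4! = 48 (treat the pair as a block with 2 internal orders).
So 120 − 48 = 72 arrangements keep them apart.

72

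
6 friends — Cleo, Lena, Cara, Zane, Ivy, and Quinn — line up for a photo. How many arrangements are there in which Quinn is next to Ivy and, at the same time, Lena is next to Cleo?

Treat {Quinn,Ivy} as one block (2 orders) and {Lena,Cleo} as another (2 orders).
That leaves 4 units to arrange: 2 × 2 × 4! = 4 × 24 = 96.

96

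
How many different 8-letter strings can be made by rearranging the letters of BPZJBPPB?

The 8 letters of BPZJBPPB have repeats: B appearing 3 times and P appearing 3 times.
So there are 8! / (3!·3!) = 1120 distinguishable arrangements.

1120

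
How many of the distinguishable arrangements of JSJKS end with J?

12

Fix J in the last position and arrange the remaining 4 letters.
Those 4 letters have S appearing twice, giving (4)!/(2!) = 12.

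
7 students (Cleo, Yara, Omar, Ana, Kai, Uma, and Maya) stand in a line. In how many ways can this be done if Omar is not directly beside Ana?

There are 7! = 5040 arrangements in all. If Omar and Ana are adjacent, merging them into one block gives 2·(6)! = 1440 arrangements.
So 5040 − 1440 = 3600 arrangements keep them apart.

3600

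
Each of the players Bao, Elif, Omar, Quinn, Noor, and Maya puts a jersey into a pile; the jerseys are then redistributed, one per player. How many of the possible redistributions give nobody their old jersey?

Let Aᵢ be the assignments in which player i gets their old jersey. We want the size of the complement of A₁∪…∪A_6.
By inclusion–exclusion this is Σ_{j=0}^{6} (−1)^j C(6,j)·(6−j)!.
Computing: 720 − 720 + 360 − 120 + 30 − 6 + 1 = 265.

265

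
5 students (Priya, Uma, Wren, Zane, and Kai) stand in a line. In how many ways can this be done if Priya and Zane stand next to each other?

48

Glue Priya and Zane into one block (2 internal orders), leaving 4 units to arrange in a row.
That gives 2 × 4! = 2 × 24 = 48.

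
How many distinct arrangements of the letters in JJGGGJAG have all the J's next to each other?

30

Treat the 3 copies of J as a single block. The multiset to arrange is then {JJJ, A, G, G, G, G}, 6 items in all.
That gives (6)!/(4!) = 30 arrangements.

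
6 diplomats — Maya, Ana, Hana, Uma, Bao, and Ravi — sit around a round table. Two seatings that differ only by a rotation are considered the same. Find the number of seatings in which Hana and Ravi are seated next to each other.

48

Treat {Hana, Ravi} as one unit (2 internal orders) and seat the resulting 5 units around the table: (4)! circular arrangements.
So 2 × (4)! = 2 × 24 = 48.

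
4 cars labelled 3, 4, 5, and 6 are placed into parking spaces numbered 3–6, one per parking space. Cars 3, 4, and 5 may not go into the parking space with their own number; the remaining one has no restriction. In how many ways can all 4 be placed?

11

Let Aᵢ (for i ∈ {3, 4, 5}) be the placements that put car i in its forbidden parking space. Any j of these fix j positions, leaving (4−j)! ways to fill the rest, and there are C(3,j) ways to pick which j.
By inclusion–exclusion, the number of valid placements is Σ_{j=0}^{3} (−1)^j C(3,j)·(4−j)!.
Computing: 24 − 18 + 6 − 1 = 11.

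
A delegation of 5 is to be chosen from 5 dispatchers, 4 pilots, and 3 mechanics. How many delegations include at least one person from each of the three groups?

590

Unrestricted: C(12,5) = 792 ways to pick any 5 of the 12.
Selections missing a whole group: no dispatchers → C(7,5) = 21; no pilots → C(8,5) = 56; no mechanics → C(9,5) = 126.
Add back selections omitting two groups (i.e. drawn from a single group): C(5,5) + C(4,5) + C(3,5) = 1.
By inclusion–exclusion: 792 − 203 + 1 = 590.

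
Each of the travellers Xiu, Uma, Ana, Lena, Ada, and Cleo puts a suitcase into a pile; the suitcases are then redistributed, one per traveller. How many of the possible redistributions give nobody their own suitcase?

Count assignments avoiding every fixed point. For any j of the 6 travellers fixed to their own suitcase, the other 6−j can be arranged in (6−j)! ways.
By inclusion–exclusion this is Σ_{j=0}^{6} (−1)^j C(6,j)·(6−j)!.
Computing: 720 − 720 + 360 − 120 + 30 − 6 + 1 = 265.

265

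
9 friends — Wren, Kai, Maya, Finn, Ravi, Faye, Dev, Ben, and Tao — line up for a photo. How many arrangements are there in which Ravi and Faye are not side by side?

Of the 9! = 362880 arrangements, those with Ravi and Faye adjacent number 2 × 8! = 80640 (treat the pair as a block with 2 internal orders).
Complementary counting: 362880 − 80640 = 282240.

282240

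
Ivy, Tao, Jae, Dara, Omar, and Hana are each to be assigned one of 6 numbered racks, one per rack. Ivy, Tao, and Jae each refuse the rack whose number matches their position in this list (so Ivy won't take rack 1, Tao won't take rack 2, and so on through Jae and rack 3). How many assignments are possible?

Let Aᵢ (for i ∈ {1, 2, 3}) be the placements that put person i in their forbidden rack. Any j of these fix j positions, leaving (6−j)! ways to fill the rest, and there are C(3,j) ways to pick which j.
By inclusion–exclusion, the number of valid placements is Σ_{j=0}^{3} (−1)^j C(3,j)·(6−j)!.
Computing: 720 − 360 + 72 − 6 = 426.

426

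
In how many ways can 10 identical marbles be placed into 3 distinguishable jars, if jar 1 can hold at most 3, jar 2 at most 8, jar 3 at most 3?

Ignoring the caps, the number of non-negative solutions to x_1+…+x_3 = 10 is C(12,2) = 66.
Subtract solutions that violate a single cap (substitute x_i' = x_i − (cap_i+1)): x_1 ≥ 4 gives C(8,2) = 28; x_2 ≥ 9 gives C(3,2) = 3; x_3 ≥ 4 gives C(8,2) = 28. Together 59.
Add back pairs where two caps are both exceeded: 0 + 6 + 0 = 6.
By inclusion–exclusion the count is 66 − 59 + 6 = 13.

13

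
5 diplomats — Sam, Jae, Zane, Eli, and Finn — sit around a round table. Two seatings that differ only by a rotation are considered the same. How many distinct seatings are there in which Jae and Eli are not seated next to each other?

All circular seatings of 5 people number (4)! = 24.
Those with Jae next to Eli: fuse the pair into one unit and seat 4 units around a circle — 2·(3)! = 12.
Subtracting, 24 − 12 = 12.

12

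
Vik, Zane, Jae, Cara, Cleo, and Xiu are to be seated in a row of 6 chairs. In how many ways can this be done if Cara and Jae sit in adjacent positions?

240

Place the 4 others and the Cara-Jae pair as 5 objects in a line; the pair has 2 internal arrangements.
So the count is 2·(5)! = 240.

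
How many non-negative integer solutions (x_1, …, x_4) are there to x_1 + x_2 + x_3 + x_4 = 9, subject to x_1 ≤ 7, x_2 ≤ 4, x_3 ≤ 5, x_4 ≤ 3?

106

Ignoring the caps, the number of non-negative solutions to x_1+…+x_4 = 9 is C(12,3) = 220.
Subtract solutions that violate a single cap (substitute x_i' = x_i − (cap_i+1)): x_1 ≥ 8 gives C(4,3) = 4; x_2 ≥ 5 gives C(7,3) = 35; x_3 ≥ 6 gives C(6,3) = 20; x_4 ≥ 4 gives C(8,3) = 56. Together 115.
Add back pairs where two caps are both exceeded: 0 + 0 + 0 + 0 + 1 + 0 = 1.
By inclusion–exclusion the count is 220 − 115 + 1 = 106.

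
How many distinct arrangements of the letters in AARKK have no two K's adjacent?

There are 5!/(2!·2!) = 30 arrangements of AARKK in total.
Arrangements with the K's together: treat KK as one letter, giving (4)!/(2!) = 12.
Subtracting, 30 − 12 = 18 arrangements keep the K's apart.

18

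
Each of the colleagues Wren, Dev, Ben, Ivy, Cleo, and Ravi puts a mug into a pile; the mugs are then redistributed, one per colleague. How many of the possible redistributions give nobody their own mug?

265

This is the derangement count D_6: permutations of 6 items with no fixed point.
By inclusion–exclusion this is Σ_{j=0}^{6} (−1)^j C(6,j)·(6−j)!.
Computing: 720 − 720 + 360 − 120 + 30 − 6 + 1 = 265.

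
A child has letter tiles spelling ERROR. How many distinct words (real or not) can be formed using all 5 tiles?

The 5 letters of ERROR have repeats: R appearing 3 times.
The number of distinct arrangements is 5!/(3!) = 120/6 = 20.

20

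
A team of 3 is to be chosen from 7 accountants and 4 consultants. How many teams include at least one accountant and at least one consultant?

With no constraint there are C(11,3) = 165 possible selections.
Selections missing a whole group: no accountants → C(4,3) = 4; no consultants → C(7,3) = 35.
Both groups omitted at once is impossible, so 165 − 39 = 126.

126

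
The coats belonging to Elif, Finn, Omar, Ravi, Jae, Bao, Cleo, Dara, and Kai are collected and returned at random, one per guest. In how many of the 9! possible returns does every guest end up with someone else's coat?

This is the derangement count D_9: permutations of 9 items with no fixed point.
By inclusion–exclusion this is Σ_{j=0}^{9} (−1)^j C(9,j)·(9−j)!.
Computing: 362880 − 362880 + 181440 − 60480 + 15120 − 3024 + 504 − 72 + 9 − 1 = 133496.

133496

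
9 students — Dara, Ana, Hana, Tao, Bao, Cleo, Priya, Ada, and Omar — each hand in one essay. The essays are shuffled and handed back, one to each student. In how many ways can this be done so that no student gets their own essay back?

133496

Count assignments avoiding every fixed point. For any j of the 9 students fixed to their own essay, the other 9−j can be arranged in (9−j)! ways.
By inclusion–exclusion this is Σ_{j=0}^{9} (−1)^j C(9,j)·(9−j)!.
Computing: 362880 − 362880 + 181440 − 60480 + 15120 − 3024 + 504 − 72 + 9 − 1 = 133496.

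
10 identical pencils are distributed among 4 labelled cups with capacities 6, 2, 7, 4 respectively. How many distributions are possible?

Without the upper bounds there are C(13,3) = 286 ways to split 10 among 4 cups.
Subtract solutions that violate a single cap (substitute x_i' = x_i − (cap_i+1)): x_1 ≥ 7 gives C(6,3) = 20; x_2 ≥ 3 gives C(10,3) = 120; x_3 ≥ 8 gives C(5,3) = 10; x_4 ≥ 5 gives C(8,3) = 56. Together 206.
Add back pairs where two caps are both exceeded: 1 + 0 + 0 + 0 + 10 + 0 = 11.
By inclusion–exclusion the count is 286 − 206 + 11 = 91.

91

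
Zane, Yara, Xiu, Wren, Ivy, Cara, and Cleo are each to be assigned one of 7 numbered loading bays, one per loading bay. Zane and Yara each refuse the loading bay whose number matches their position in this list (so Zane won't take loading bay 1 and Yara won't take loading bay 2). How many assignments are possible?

3720

Let Aᵢ (for i ∈ {1, 2}) be the placements that put person i in their forbidden loading bay. Any j of these fix j positions, leaving (7−j)! ways to fill the rest, and there are C(2,j) ways to pick which j.
By inclusion–exclusion, the number of valid placements is Σ_{j=0}^{2} (−1)^j C(2,j)·(7−j)!.
Computing: 5040 − 1440 + 120 = 3720.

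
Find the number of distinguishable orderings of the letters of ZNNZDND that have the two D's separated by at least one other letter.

150

There are 7!/(3!·2!·2!) = 210 arrangements of ZNNZDND in total.
If the two D's are adjacent, glue them into one block, leaving 6 items to arrange: (6)!/(3!·2!) = 60 ways.
Subtracting, 210 − 60 = 150 arrangements keep the D's apart.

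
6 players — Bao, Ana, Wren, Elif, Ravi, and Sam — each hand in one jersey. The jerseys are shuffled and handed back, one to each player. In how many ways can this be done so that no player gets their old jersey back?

Count assignments avoiding every fixed point. For any j of the 6 players fixed to their old jersey, the other 6−j can be arranged in (6−j)! ways.
By inclusion–exclusion this is Σ_{j=0}^{6} (−1)^j C(6,j)·(6−j)!.
Computing: 720 − 720 + 360 − 120 + 30 − 6 + 1 = 265.

265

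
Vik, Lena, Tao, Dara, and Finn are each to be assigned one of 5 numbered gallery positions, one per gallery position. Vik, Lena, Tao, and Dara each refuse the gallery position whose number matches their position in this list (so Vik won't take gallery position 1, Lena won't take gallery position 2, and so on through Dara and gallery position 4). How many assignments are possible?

53

Let Aᵢ (for 1 ≤ i ≤ 4) be the placements that put person i in their forbidden gallery position. Any j of these fix j positions, leaving (5−j)! ways to fill the rest, and there are C(4,j) ways to pick which j.
By inclusion–exclusion, the number of valid placements is Σ_{j=0}^{4} (−1)^j C(4,j)·(5−j)!.
Computing: 120 − 96 + 36 − 8 + 1 = 53.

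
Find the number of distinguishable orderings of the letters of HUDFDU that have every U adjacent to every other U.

Treat the 2 copies of U as a single block. The multiset to arrange is then {UU, D, D, F, H}, 5 items in all.
That gives (5)!/(2!) = 60 arrangements.

60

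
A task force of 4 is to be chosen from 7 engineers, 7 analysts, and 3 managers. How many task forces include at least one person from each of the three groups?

1029

Unrestricted: C(17,4) = 2380 ways to pick any 4 of the 17.
Selections missing a whole group: no engineers → C(10,4) = 210; no analysts → C(10,4) = 210; no managers → C(14,4) = 1001.
Add back selections omitting two groups (i.e. drawn from a single group): C(7,4) + C(7,4) + C(3,4) = 70.
By inclusion–exclusion: 2380 − 1421 + 70 = 1029.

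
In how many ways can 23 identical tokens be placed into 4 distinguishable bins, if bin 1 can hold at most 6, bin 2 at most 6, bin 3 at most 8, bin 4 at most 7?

Without the upper bounds there are C(26,3) = 2600 ways to split 23 among 4 bins.
Subtract solutions that violate a single cap (substitute x_i' = x_i − (cap_i+1)): x_1 ≥ 7 gives C(19,3) = 969; x_2 ≥ 7 gives C(19,3) = 969; x_3 ≥ 9 gives C(17,3) = 680; x_4 ≥ 8 gives C(18,3) = 816. Together 3434.
Add back pairs where two caps are both exceeded: 220 + 120 + 165 + 120 + 165 + 84 = 874.
Subtract triples: 1 + 4 + 0 + 0 = 5.
By inclusion–exclusion the count is 2600 − 3434 + 874 − 5 = 35.

35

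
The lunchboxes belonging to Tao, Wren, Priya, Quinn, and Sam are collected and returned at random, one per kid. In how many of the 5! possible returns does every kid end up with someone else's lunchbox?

44

Let Aᵢ be the assignments in which kid i gets their own lunchbox. We want the size of the complement of A₁∪…∪A_5.
By inclusion–exclusion this is Σ_{j=0}^{5} (−1)^j C(5,j)·(5−j)!.
Computing: 120 − 120 + 60 − 20 + 5 − 1 = 44.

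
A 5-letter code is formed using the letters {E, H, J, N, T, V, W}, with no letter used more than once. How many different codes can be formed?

2520

This is a permutation of 5 out of 7: P(7,5) = 7!/2!.
7 × 6 × 5 × 4 × 3 = 2520.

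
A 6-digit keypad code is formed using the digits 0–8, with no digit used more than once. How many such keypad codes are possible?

This is a permutation of 6 out of 9: P(9,6) = 9!/3!.
That product is 9 × 8 × 7 × 6 × 5 × 4 = 60480.

60480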